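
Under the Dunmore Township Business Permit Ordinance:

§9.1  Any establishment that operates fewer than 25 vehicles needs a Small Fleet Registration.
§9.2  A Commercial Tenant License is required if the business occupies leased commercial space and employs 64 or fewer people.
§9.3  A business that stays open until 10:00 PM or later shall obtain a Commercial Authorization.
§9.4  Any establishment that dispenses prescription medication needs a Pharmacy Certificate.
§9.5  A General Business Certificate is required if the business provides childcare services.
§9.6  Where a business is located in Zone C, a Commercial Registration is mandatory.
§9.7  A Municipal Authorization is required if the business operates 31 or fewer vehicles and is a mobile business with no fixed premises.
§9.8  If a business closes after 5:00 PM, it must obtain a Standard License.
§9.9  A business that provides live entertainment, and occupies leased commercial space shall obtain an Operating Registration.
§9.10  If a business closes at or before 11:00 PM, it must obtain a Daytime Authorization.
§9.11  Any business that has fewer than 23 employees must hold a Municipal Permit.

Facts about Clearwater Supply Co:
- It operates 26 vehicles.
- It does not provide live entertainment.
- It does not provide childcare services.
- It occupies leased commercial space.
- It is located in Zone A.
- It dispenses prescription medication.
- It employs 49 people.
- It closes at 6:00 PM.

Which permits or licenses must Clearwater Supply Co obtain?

§9.1 vehicles 26 ≥ 25 → Small Fleet Registration not required.
§9.2 occupies leased commercial space; employees 49 ≤ 64 → Commercial Tenant License required.
§9.3 closes 6:00 PM, at/before 10:00 PM → Commercial Authorization not required.
§9.4 dispenses prescription medication → Pharmacy Certificate required.
§9.5 does not provide childcare services → General Business Certificate not required.
§9.6 is located in Zone A (not: is located in Zone C) → Commercial Registration not required.
§9.7 vehicles 26 ≤ 31; occupies leased commercial space (not: is a mobile business with no fixed premises) → Municipal Authorization not required.
§9.8 closes 6:00 PM, after 5:00 PM → Standard License required.
§9.9 does not provide live entertainment; occupies leased commercial space → Operating Registration not required.
§9.10 closes 6:00 PM, at/before 11:00 PM → Daytime Authorization required.
§9.11 employees 49 ≥ 23 → Municipal Permit not required.

Commercial Tenant License, Daytime Authorization, Pharmacy Certificate, Standard License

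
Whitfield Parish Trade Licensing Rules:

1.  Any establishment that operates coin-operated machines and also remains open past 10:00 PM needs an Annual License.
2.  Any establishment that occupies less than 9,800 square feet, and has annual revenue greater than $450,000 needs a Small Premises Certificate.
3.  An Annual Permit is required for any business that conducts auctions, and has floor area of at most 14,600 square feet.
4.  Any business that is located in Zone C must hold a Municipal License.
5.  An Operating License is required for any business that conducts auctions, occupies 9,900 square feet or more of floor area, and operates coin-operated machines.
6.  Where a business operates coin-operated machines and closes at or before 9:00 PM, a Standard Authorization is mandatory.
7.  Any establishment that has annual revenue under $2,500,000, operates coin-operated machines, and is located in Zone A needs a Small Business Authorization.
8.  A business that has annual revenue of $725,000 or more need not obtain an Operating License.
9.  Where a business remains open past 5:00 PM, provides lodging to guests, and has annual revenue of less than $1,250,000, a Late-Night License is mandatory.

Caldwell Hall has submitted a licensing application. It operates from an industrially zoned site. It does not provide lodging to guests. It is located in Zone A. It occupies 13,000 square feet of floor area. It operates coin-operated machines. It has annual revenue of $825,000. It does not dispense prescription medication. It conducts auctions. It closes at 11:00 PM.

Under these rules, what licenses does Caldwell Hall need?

1. operates coin-operated machines; closes 11:00 PM, after 10:00 PM → Annual License required.
2. floor area 13,000 square feet ≥ 9,800 square feet; revenue $825,000 > $450,000 → Small Premises Certificate not required.
3. conducts auctions; floor area 13,000 square feet ≤ 14,600 square feet → Annual Permit required.
4. is located in Zone A (not: is located in Zone C) → Municipal License not required.
5. conducts auctions; floor area 13,000 square feet ≥ 9,900 square feet; operates coin-operated machines → Operating License required.
6. operates coin-operated machines; closes 11:00 PM, after 9:00 PM → Standard Authorization not required.
7. revenue $825,000 < $2,500,000; operates coin-operated machines; is located in Zone A → Small Business Authorization required.
8. revenue $825,000 ≥ $725,000 → exempt from Operating License.
9. closes 11:00 PM, after 5:00 PM; does not provide lodging to guests; revenue $825,000 < $1,250,000 → Late-Night License not required.

Annual License, Annual Permit, Small Business Authorization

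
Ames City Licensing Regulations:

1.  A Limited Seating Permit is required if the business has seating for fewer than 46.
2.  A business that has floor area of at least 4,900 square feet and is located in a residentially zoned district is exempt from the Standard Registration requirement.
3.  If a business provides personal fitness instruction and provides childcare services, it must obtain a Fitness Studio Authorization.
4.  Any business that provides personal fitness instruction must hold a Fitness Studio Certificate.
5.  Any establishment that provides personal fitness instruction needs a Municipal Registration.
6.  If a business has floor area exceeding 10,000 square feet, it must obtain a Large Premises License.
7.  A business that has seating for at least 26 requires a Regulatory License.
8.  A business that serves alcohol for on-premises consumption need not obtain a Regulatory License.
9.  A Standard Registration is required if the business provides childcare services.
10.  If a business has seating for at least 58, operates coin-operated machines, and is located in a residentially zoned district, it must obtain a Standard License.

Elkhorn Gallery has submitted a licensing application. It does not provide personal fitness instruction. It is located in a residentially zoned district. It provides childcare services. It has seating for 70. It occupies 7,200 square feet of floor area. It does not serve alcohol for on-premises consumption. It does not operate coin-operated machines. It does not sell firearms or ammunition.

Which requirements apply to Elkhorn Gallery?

Regulatory License

1. seating 70 ≥ 46 → Limited Seating Permit not required.
2. floor area 7,200 square feet ≥ 4,900 square feet; is located in a residentially zoned district → exempt from Standard Registration.
3. does not provide personal fitness instruction; provides childcare services → Fitness Studio Authorization not required.
4. does not provide personal fitness instruction → Fitness Studio Certificate not required.
5. does not provide personal fitness instruction → Municipal Registration not required.
6. floor area 7,200 square feet ≤ 10,000 square feet → Large Premises License not required.
7. seating 70 ≥ 26 → Regulatory License required.
8. does not serve alcohol for on-premises consumption → Regulatory License exemption does not apply.
9. provides childcare services → Standard Registration required.
10. seating 70 ≥ 58; does not operate coin-operated machines; is located in a residentially zoned district → Standard License not required.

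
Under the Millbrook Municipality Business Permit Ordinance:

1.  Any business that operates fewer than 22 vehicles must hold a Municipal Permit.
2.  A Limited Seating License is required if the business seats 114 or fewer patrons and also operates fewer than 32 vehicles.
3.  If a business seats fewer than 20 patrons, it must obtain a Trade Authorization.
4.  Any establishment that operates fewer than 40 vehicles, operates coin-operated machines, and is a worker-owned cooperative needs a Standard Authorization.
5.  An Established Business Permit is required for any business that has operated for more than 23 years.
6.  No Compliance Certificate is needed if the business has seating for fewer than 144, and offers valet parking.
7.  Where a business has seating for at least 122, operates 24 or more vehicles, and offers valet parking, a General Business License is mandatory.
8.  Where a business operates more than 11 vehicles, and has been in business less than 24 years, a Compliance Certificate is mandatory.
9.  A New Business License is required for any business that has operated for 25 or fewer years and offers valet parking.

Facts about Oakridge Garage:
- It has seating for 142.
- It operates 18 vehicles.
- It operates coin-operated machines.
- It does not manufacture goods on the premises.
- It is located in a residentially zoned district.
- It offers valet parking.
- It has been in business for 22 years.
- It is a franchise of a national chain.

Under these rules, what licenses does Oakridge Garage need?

Municipal Permit, New Business License

1. vehicles 18 < 22 → Municipal Permit required.
2. seating 142 > 114; vehicles 18 < 32 → Limited Seating License not required.
3. seating 142 ≥ 20 → Trade Authorization not required.
4. vehicles 18 < 40; operates coin-operated machines; is a franchise of a national chain (not: is a worker-owned cooperative) → Standard Authorization not required.
5. years in business 22 ≤ 23 → Established Business Permit not required.
6. seating 142 < 144; offers valet parking → exempt from Compliance Certificate.
7. seating 142 ≥ 122; vehicles 18 < 24; offers valet parking → General Business License not required.
8. vehicles 18 > 11; years in business 22 < 24 → Compliance Certificate required.
9. years in business 22 ≤ 25; offers valet parking → New Business License required.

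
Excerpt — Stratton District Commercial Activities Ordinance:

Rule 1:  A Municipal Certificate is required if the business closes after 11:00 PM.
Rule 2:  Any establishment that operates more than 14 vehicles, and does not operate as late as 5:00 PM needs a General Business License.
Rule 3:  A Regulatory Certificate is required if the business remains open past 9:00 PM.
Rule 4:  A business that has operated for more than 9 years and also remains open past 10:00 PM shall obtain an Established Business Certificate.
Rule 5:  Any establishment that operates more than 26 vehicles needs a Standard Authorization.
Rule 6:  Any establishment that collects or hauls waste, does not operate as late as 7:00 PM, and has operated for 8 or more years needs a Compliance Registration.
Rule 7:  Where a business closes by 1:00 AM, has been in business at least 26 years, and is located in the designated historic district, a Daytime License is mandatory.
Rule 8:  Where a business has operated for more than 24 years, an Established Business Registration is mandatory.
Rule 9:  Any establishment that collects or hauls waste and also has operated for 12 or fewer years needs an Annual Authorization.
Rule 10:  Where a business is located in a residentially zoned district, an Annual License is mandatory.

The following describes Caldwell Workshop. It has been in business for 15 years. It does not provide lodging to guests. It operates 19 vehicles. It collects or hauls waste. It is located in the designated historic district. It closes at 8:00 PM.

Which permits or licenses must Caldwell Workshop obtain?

Rule 1: closes 8:00 PM, at/before 11:00 PM → Municipal Certificate not required.
Rule 2: vehicles 19 > 14; closes 8:00 PM, after 5:00 PM → General Business License not required.
Rule 3: closes 8:00 PM, at/before 9:00 PM → Regulatory Certificate not required.
Rule 4: years in business 15 > 9; closes 8:00 PM, at/before 10:00 PM → Established Business Certificate not required.
Rule 5: vehicles 19 ≤ 26 → Standard Authorization not required.
Rule 6: collects or hauls waste; closes 8:00 PM, after 7:00 PM; years in business 15 ≥ 8 → Compliance Registration not required.
Rule 7: closes 8:00 PM, at/before 1:00 AM; years in business 15 < 26; is located in the designated historic district → Daytime License not required.
Rule 8: years in business 15 ≤ 24 → Established Business Registration not required.
Rule 9: collects or hauls waste; years in business 15 > 12 → Annual Authorization not required.
Rule 10: is located in the designated historic district (not: is located in a residentially zoned district) → Annual License not required.

None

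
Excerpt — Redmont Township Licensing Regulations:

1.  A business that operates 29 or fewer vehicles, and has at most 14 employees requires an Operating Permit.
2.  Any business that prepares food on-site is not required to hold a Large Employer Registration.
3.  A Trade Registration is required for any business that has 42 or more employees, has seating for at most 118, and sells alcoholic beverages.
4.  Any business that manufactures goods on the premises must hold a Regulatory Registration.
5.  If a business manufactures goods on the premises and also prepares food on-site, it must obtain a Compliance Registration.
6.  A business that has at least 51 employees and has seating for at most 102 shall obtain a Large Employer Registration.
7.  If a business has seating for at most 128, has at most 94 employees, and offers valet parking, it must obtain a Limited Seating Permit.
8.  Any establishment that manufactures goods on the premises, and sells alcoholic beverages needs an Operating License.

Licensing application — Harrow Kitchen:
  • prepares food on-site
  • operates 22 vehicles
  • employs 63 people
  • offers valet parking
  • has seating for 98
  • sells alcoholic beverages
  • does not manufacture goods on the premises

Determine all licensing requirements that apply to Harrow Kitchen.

1. vehicles 22 ≤ 29; employees 63 > 14 → Operating Permit not required.
2. prepares food on-site → exempt from Large Employer Registration.
3. employees 63 ≥ 42; seating 98 ≤ 118; sells alcoholic beverages → Trade Registration required.
4. does not manufacture goods on the premises → Regulatory Registration not required.
5. does not manufacture goods on the premises; prepares food on-site → Compliance Registration not required.
6. employees 63 ≥ 51; seating 98 ≤ 102 → Large Employer Registration required.
7. seating 98 ≤ 128; employees 63 ≤ 94; offers valet parking → Limited Seating Permit required.
8. does not manufacture goods on the premises; sells alcoholic beverages → Operating License not required.

Limited Seating Permit, Trade Registration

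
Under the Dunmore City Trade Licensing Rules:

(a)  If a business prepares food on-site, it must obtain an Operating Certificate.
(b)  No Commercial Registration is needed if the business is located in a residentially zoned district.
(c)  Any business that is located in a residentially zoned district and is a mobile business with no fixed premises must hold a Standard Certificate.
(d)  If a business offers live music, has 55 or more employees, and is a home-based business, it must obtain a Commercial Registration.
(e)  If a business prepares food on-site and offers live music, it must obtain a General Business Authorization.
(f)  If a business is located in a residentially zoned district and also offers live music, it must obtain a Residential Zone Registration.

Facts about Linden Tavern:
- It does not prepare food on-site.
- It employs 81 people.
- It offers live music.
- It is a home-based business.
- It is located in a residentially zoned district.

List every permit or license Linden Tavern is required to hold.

(a) does not prepare food on-site → Operating Certificate not required.
(b) is located in a residentially zoned district → exempt from Commercial Registration.
(c) is located in a residentially zoned district; is a home-based business (not: is a mobile business with no fixed premises) → Standard Certificate not required.
(d) offers live music; employees 81 ≥ 55; is a home-based business → Commercial Registration required.
(e) does not prepare food on-site; offers live music → General Business Authorization not required.
(f) is located in a residentially zoned district; offers live music → Residential Zone Registration required.

Residential Zone Registration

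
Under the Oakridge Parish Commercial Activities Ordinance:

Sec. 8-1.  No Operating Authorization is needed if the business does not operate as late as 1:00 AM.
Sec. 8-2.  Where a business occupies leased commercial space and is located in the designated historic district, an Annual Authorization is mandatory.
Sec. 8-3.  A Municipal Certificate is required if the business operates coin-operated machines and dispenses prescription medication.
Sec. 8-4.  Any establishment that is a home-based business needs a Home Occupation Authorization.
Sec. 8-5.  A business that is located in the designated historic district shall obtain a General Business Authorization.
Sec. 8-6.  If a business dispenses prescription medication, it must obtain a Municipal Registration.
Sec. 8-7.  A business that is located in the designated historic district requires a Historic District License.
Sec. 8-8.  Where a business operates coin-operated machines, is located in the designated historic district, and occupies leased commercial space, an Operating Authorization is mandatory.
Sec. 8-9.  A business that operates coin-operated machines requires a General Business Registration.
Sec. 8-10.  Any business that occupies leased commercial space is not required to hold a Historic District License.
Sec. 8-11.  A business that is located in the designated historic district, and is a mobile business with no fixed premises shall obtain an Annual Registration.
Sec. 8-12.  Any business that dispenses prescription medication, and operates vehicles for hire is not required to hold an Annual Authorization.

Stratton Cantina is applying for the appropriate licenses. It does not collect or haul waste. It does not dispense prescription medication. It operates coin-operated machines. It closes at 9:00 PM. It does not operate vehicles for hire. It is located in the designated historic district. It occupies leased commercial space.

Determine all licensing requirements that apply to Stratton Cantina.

Annual Authorization, General Business Authorization, General Business Registration

Sec. 8-1. closes 9:00 PM, at/before 1:00 AM → exempt from Operating Authorization.
Sec. 8-2. occupies leased commercial space; is located in the designated historic district → Annual Authorization required.
Sec. 8-3. operates coin-operated machines; does not dispense prescription medication → Municipal Certificate not required.
Sec. 8-4. occupies leased commercial space (not: is a home-based business) → Home Occupation Authorization not required.
Sec. 8-5. is located in the designated historic district → General Business Authorization required.
Sec. 8-6. does not dispense prescription medication → Municipal Registration not required.
Sec. 8-7. is located in the designated historic district → Historic District License required.
Sec. 8-8. operates coin-operated machines; is located in the designated historic district; occupies leased commercial space → Operating Authorization required.
Sec. 8-9. operates coin-operated machines → General Business Registration required.
Sec. 8-10. occupies leased commercial space → exempt from Historic District License.
Sec. 8-11. is located in the designated historic district; occupies leased commercial space (not: is a mobile business with no fixed premises) → Annual Registration not required.
Sec. 8-12. does not dispense prescription medication; does not operate vehicles for hire → Annual Authorization exemption does not apply.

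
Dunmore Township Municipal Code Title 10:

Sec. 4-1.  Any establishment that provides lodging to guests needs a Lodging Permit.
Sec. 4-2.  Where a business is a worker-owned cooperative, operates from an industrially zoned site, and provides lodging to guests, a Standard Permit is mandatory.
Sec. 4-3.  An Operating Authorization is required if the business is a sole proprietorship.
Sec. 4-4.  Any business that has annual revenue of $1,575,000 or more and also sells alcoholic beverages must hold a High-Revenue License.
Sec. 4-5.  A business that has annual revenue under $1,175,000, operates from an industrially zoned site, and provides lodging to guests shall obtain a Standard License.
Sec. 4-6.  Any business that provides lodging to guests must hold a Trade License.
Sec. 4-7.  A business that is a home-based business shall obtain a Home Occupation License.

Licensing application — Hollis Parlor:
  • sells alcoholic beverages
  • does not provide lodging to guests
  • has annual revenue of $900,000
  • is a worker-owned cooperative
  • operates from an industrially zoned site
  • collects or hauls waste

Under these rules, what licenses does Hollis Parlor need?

None

Sec. 4-1. does not provide lodging to guests → Lodging Permit not required.
Sec. 4-2. is a worker-owned cooperative; operates from an industrially zoned site; does not provide lodging to guests → Standard Permit not required.
Sec. 4-3. is a worker-owned cooperative (not: is a sole proprietorship) → Operating Authorization not required.
Sec. 4-4. revenue $900,000 < $1,575,000; sells alcoholic beverages → High-Revenue License not required.
Sec. 4-5. revenue $900,000 < $1,175,000; operates from an industrially zoned site; does not provide lodging to guests → Standard License not required.
Sec. 4-6. does not provide lodging to guests → Trade License not required.
Sec. 4-7. operates from an industrially zoned site (not: is a home-based business) → Home Occupation License not required.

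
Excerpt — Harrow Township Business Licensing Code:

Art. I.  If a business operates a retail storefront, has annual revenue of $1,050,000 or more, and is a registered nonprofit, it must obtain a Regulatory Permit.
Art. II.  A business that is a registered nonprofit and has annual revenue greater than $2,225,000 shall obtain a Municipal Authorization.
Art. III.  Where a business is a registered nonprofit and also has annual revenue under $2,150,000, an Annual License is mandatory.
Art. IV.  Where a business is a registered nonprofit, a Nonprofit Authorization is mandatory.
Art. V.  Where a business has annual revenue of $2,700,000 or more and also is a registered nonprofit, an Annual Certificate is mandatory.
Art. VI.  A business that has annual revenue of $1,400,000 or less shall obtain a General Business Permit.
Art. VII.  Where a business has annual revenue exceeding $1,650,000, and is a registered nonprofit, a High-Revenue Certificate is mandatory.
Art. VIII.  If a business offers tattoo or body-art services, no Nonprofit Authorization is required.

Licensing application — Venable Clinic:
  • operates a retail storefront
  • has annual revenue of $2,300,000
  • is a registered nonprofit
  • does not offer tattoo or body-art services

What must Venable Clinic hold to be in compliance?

Art. I. operates a retail storefront; revenue $2,300,000 ≥ $1,050,000; is a registered nonprofit → Regulatory Permit required.
Art. II. is a registered nonprofit; revenue $2,300,000 > $2,225,000 → Municipal Authorization required.
Art. III. is a registered nonprofit; revenue $2,300,000 ≥ $2,150,000 → Annual License not required.
Art. IV. is a registered nonprofit → Nonprofit Authorization required.
Art. V. revenue $2,300,000 < $2,700,000; is a registered nonprofit → Annual Certificate not required.
Art. VI. revenue $2,300,000 > $1,400,000 → General Business Permit not required.
Art. VII. revenue $2,300,000 > $1,650,000; is a registered nonprofit → High-Revenue Certificate required.
Art. VIII. does not offer tattoo or body-art services → Nonprofit Authorization exemption does not apply.

High-Revenue Certificate, Municipal Authorization, Nonprofit Authorization, Regulatory Permit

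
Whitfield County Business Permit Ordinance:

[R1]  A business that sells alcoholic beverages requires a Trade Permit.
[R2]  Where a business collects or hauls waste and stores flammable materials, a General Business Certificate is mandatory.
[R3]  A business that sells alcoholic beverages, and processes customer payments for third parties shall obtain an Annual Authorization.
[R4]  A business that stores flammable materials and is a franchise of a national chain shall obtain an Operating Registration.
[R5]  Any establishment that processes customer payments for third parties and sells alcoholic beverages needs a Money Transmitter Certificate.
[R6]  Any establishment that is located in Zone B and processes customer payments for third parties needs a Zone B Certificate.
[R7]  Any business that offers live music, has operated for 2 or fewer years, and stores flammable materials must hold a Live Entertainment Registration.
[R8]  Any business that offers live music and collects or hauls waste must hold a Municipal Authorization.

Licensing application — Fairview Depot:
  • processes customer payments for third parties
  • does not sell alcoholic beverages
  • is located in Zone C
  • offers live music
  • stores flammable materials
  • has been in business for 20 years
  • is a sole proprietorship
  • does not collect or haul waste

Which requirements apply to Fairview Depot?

None

[R1] does not sell alcoholic beverages → Trade Permit not required.
[R2] does not collect or haul waste; stores flammable materials → General Business Certificate not required.
[R3] does not sell alcoholic beverages; processes customer payments for third parties → Annual Authorization not required.
[R4] stores flammable materials; is a sole proprietorship (not: is a franchise of a national chain) → Operating Registration not required.
[R5] processes customer payments for third parties; does not sell alcoholic beverages → Money Transmitter Certificate not required.
[R6] is located in Zone C (not: is located in Zone B); processes customer payments for third parties → Zone B Certificate not required.
[R7] offers live music; years in business 20 > 2; stores flammable materials → Live Entertainment Registration not required.
[R8] offers live music; does not collect or haul waste → Municipal Authorization not required.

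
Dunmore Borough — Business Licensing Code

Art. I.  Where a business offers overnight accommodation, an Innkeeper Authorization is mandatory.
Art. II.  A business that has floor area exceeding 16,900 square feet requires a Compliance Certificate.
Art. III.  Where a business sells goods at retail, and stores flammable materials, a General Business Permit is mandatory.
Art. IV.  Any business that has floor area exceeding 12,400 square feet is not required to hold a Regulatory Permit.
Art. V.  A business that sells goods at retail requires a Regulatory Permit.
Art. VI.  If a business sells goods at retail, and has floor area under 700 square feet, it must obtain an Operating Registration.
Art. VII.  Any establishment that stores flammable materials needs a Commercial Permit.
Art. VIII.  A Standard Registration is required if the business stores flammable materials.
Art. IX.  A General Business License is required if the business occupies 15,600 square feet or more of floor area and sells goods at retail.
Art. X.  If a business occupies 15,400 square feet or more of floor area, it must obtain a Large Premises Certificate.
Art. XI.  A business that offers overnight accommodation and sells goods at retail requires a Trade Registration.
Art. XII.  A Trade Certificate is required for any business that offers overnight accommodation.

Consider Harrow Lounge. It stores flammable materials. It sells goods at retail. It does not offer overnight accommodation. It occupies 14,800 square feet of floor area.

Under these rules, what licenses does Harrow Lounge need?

Commercial Permit, General Business Permit, Standard Registration

Art. I. does not offer overnight accommodation → Innkeeper Authorization not required.
Art. II. floor area 14,800 square feet ≤ 16,900 square feet → Compliance Certificate not required.
Art. III. sells goods at retail; stores flammable materials → General Business Permit required.
Art. IV. floor area 14,800 square feet > 12,400 square feet → exempt from Regulatory Permit.
Art. V. sells goods at retail → Regulatory Permit required.
Art. VI. sells goods at retail; floor area 14,800 square feet ≥ 700 square feet → Operating Registration not required.
Art. VII. stores flammable materials → Commercial Permit required.
Art. VIII. stores flammable materials → Standard Registration required.
Art. IX. floor area 14,800 square feet < 15,600 square feet; sells goods at retail → General Business License not required.
Art. X. floor area 14,800 square feet < 15,400 square feet → Large Premises Certificate not required.
Art. XI. does not offer overnight accommodation; sells goods at retail → Trade Registration not required.
Art. XII. does not offer overnight accommodation → Trade Certificate not required.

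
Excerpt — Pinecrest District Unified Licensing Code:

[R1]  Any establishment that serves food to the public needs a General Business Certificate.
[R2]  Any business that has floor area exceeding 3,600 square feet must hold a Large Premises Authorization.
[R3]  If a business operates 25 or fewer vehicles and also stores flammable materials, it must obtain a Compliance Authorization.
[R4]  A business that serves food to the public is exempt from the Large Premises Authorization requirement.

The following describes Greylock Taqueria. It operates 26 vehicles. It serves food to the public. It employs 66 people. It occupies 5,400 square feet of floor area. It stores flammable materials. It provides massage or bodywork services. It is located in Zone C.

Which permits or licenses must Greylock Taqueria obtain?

[R1] serves food to the public → General Business Certificate required.
[R2] floor area 5,400 square feet > 3,600 square feet → Large Premises Authorization required.
[R3] vehicles 26 > 25; stores flammable materials → Compliance Authorization not required.
[R4] serves food to the public → exempt from Large Premises Authorization.

General Business Certificate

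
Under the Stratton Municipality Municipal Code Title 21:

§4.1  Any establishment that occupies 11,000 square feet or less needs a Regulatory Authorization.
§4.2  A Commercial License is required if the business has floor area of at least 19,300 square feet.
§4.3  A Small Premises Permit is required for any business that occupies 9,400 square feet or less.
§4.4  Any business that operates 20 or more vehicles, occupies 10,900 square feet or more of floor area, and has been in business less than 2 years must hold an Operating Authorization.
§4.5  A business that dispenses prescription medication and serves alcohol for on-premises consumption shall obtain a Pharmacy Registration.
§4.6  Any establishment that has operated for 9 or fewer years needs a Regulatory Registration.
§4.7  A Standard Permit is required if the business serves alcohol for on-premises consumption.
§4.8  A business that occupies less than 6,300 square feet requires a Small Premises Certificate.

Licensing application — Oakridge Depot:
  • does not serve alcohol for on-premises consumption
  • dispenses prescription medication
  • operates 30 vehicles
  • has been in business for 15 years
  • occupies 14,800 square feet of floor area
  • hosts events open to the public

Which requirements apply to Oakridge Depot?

§4.1 floor area 14,800 square feet > 11,000 square feet → Regulatory Authorization not required.
§4.2 floor area 14,800 square feet < 19,300 square feet → Commercial License not required.
§4.3 floor area 14,800 square feet > 9,400 square feet → Small Premises Permit not required.
§4.4 vehicles 30 ≥ 20; floor area 14,800 square feet ≥ 10,900 square feet; years in business 15 ≥ 2 → Operating Authorization not required.
§4.5 dispenses prescription medication; does not serve alcohol for on-premises consumption → Pharmacy Registration not required.
§4.6 years in business 15 > 9 → Regulatory Registration not required.
§4.7 does not serve alcohol for on-premises consumption → Standard Permit not required.
§4.8 floor area 14,800 square feet ≥ 6,300 square feet → Small Premises Certificate not required.

None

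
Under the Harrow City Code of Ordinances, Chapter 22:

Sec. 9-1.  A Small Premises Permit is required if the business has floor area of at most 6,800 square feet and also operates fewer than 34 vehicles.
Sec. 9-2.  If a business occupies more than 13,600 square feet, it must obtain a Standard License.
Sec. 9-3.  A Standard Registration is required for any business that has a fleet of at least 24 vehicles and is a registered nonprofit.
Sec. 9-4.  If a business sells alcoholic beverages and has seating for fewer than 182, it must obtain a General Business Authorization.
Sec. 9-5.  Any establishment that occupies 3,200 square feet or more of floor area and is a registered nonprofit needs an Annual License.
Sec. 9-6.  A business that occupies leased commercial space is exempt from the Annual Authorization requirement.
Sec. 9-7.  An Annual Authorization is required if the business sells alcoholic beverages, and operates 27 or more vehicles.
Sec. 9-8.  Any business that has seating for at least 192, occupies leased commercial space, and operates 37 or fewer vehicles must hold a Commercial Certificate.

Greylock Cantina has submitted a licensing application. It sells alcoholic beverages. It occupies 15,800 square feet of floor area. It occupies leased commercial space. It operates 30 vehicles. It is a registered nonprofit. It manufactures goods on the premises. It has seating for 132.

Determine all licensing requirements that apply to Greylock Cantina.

Sec. 9-1. floor area 15,800 square feet > 6,800 square feet; vehicles 30 < 34 → Small Premises Permit not required.
Sec. 9-2. floor area 15,800 square feet > 13,600 square feet → Standard License required.
Sec. 9-3. vehicles 30 ≥ 24; is a registered nonprofit → Standard Registration required.
Sec. 9-4. sells alcoholic beverages; seating 132 < 182 → General Business Authorization required.
Sec. 9-5. floor area 15,800 square feet ≥ 3,200 square feet; is a registered nonprofit → Annual License required.
Sec. 9-6. occupies leased commercial space → exempt from Annual Authorization.
Sec. 9-7. sells alcoholic beverages; vehicles 30 ≥ 27 → Annual Authorization required.
Sec. 9-8. seating 132 < 192; occupies leased commercial space; vehicles 30 ≤ 37 → Commercial Certificate not required.

Annual License, General Business Authorization, Standard License, Standard Registration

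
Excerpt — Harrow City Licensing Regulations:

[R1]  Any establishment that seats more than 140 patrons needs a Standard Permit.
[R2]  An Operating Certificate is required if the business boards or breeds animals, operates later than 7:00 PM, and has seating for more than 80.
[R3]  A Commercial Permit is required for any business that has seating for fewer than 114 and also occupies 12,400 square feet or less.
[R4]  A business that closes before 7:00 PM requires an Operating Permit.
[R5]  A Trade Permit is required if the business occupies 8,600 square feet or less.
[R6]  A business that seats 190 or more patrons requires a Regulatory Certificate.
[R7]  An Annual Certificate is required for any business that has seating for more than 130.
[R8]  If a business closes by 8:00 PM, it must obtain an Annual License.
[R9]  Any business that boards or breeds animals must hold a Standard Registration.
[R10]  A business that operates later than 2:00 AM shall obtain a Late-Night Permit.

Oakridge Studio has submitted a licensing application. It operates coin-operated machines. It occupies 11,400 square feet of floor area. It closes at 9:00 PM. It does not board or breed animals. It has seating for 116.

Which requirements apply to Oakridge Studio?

[R1] seating 116 ≤ 140 → Standard Permit not required.
[R2] does not board or breed animals; closes 9:00 PM, after 7:00 PM; seating 116 > 80 → Operating Certificate not required.
[R3] seating 116 ≥ 114; floor area 11,400 square feet ≤ 12,400 square feet → Commercial Permit not required.
[R4] closes 9:00 PM, after 7:00 PM → Operating Permit not required.
[R5] floor area 11,400 square feet > 8,600 square feet → Trade Permit not required.
[R6] seating 116 < 190 → Regulatory Certificate not required.
[R7] seating 116 ≤ 130 → Annual Certificate not required.
[R8] closes 9:00 PM, after 8:00 PM → Annual License not required.
[R9] does not board or breed animals → Standard Registration not required.
[R10] closes 9:00 PM, at/before 2:00 AM → Late-Night Permit not required.

None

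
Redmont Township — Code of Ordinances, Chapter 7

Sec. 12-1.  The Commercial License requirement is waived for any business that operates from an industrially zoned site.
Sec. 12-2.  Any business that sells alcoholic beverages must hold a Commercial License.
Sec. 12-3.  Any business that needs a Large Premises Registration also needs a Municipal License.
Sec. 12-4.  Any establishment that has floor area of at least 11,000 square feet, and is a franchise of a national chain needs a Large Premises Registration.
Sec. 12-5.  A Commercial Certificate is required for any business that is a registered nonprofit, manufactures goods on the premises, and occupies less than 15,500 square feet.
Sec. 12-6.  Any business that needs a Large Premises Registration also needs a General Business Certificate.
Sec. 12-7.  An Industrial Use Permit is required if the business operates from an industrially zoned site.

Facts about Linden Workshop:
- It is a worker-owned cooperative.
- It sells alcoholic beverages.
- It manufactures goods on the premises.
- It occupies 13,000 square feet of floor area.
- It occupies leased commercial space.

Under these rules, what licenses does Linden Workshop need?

Sec. 12-1. occupies leased commercial space (not: operates from an industrially zoned site) → Commercial License exemption does not apply.
Sec. 12-2. sells alcoholic beverages → Commercial License required.
Sec. 12-3. Large Premises Registration is not required → no effect.
Sec. 12-4. floor area 13,000 square feet ≥ 11,000 square feet; is a worker-owned cooperative (not: is a franchise of a national chain) → Large Premises Registration not required.
Sec. 12-5. is a worker-owned cooperative (not: is a registered nonprofit); manufactures goods on the premises; floor area 13,000 square feet < 15,500 square feet → Commercial Certificate not required.
Sec. 12-6. Large Premises Registration is not required → no effect.
Sec. 12-7. occupies leased commercial space (not: operates from an industrially zoned site) → Industrial Use Permit not required.

Commercial License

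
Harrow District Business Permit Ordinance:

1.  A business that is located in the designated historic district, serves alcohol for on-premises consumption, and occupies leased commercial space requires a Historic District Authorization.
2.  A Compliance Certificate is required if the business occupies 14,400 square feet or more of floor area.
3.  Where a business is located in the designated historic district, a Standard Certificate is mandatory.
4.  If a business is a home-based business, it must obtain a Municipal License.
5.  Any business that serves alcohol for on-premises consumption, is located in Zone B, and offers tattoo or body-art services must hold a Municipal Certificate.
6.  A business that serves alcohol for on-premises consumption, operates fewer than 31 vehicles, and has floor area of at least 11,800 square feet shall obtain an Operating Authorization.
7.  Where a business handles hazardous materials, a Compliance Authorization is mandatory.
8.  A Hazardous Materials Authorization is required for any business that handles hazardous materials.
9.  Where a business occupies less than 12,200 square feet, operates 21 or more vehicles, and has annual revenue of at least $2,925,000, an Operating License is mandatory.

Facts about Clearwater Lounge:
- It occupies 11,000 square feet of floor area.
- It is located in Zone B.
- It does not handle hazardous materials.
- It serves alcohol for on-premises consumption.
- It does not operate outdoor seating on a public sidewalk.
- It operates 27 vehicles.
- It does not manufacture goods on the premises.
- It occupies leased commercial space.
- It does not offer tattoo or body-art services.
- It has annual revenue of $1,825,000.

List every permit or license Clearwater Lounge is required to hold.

None

1. is located in Zone B (not: is located in the designated historic district); serves alcohol for on-premises consumption; occupies leased commercial space → Historic District Authorization not required.
2. floor area 11,000 square feet < 14,400 square feet → Compliance Certificate not required.
3. is located in Zone B (not: is located in the designated historic district) → Standard Certificate not required.
4. occupies leased commercial space (not: is a home-based business) → Municipal License not required.
5. serves alcohol for on-premises consumption; is located in Zone B; does not offer tattoo or body-art services → Municipal Certificate not required.
6. serves alcohol for on-premises consumption; vehicles 27 < 31; floor area 11,000 square feet < 11,800 square feet → Operating Authorization not required.
7. does not handle hazardous materials → Compliance Authorization not required.
8. does not handle hazardous materials → Hazardous Materials Authorization not required.
9. floor area 11,000 square feet < 12,200 square feet; vehicles 27 ≥ 21; revenue $1,825,000 < $2,925,000 → Operating License not required.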